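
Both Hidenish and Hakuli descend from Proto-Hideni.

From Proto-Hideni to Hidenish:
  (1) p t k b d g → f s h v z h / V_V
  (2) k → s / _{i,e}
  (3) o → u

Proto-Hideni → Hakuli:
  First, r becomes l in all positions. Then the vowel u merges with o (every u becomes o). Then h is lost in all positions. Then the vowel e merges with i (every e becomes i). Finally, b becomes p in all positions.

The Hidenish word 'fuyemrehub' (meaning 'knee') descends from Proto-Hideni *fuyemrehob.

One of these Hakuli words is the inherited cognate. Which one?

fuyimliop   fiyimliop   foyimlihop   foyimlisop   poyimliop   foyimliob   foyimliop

Hakuli: start from *fuyemrehob.
  rule 1 (unconditioned shift): fuyemrehob → fuyemlehob
  rule 2 (vowel merger): fuyemlehob → foyemlehob
  rule 3 (h-loss): foyemlehob → foyemleob
  rule 4 (vowel merger): foyemleob → foyimliob
  rule 5 (unconditioned shift): foyimliob → foyimliop
  ⇒ Hakuli foyimliop
Only 'foyimliop' matches the regular Hakuli development of *fuyemrehob.

foyimliop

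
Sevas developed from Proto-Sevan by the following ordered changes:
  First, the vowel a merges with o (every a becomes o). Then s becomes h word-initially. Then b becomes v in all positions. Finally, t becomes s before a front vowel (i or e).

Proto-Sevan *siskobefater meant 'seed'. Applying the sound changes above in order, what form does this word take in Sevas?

Sevas: *siskobefater
  siskobefater → siskobefoter   [vowel merger]
  siskobefoter → hiskobefoter   [debuccalisation]
  hiskobefoter → hiskovefoter   [unconditioned shift]
  hiskovefoter → hiskovefoser   [palatalisation]
  giving Sevas hiskovefoser.

hiskovefoser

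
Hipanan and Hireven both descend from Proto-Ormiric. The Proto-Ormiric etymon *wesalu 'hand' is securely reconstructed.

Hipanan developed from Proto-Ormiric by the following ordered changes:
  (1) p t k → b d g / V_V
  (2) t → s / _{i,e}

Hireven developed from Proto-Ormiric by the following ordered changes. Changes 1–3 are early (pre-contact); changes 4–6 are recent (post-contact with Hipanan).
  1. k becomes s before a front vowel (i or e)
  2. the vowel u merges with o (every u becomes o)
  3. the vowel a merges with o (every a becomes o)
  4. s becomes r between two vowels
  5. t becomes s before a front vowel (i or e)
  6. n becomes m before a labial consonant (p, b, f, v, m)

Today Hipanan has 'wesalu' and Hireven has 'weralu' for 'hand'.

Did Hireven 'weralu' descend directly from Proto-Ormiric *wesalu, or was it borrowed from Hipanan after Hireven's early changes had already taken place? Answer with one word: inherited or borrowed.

If inherited, *wesalu would pass through all of Hireven's changes:
Hireven: *wesalu > wesalo > wesolo > werolo  (by vowel merger, vowel merger, rhotacism)
If borrowed from Hipanan 'wesalu' after the early changes, it would undergo only the recent ones:
  rule 4 (rhotacism): wesalu → weralu
  rule 5 (palatalisation): no change (weralu)
  rule 6 (nasal place assimilation): no change (weralu)
  ⇒ as a loan: weralu
Hireven 'weralu' matches the loan outcome 'weralu', not the inherited 'werolo' — it skipped the early Hireven changes, so it was borrowed from Hipanan.

borrowed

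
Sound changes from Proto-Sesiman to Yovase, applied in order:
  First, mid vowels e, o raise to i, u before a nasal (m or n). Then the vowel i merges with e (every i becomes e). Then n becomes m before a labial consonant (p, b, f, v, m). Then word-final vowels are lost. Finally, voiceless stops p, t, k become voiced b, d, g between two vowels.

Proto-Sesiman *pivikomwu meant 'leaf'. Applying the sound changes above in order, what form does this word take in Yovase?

pevegumw

Yovase: *pivikomwu > pivikumwu > pevekumwu > pevekumw > pevegumw  (by pre-nasal raising, vowel merger, apocope, intervocalic voicing)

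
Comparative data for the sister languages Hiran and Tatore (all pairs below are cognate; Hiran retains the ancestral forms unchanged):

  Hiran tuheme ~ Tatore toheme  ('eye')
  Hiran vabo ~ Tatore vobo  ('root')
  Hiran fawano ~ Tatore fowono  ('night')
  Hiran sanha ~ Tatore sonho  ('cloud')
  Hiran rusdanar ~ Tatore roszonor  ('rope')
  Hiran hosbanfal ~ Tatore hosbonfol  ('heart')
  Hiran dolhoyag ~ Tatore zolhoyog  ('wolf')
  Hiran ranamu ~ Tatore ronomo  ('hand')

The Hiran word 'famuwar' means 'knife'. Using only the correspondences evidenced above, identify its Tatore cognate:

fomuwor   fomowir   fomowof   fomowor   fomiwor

ranamu ~ ronomo — Hiran a corresponds to Tatore o after a consonant, before a nasal.
tuheme ~ toheme, rusdanar ~ roszonor — Hiran u corresponds to Tatore o after a consonant, before a consonant other than r, m, n, p, b, f, v.
rusdanar ~ roszonor — Hiran a corresponds to Tatore o after a consonant, before r.
Applying these to Hiran 'famuwar':
  famuwar → fomuwar   (a→o after a consonant, before a nasal)
  fomuwar → fomowar   (u→o after a consonant, before a consonant other than r, m, n, p, b, f, v)
  fomowar → fomowor   (a→o after a consonant, before r)
So the Tatore cognate is 'fomowor'.

fomowor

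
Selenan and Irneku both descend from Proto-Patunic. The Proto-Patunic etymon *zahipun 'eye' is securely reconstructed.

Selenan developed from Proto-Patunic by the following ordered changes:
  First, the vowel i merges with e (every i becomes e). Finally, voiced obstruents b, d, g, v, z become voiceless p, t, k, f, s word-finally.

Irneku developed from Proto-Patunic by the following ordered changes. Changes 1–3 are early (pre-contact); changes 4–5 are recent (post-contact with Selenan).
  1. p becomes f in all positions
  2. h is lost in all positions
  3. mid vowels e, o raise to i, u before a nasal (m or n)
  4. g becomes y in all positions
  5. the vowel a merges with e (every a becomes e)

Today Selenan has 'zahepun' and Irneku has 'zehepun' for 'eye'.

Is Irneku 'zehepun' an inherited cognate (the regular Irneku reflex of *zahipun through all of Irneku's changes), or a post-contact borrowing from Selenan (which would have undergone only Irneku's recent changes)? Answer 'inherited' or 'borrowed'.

If inherited, *zahipun would pass through all of Irneku's changes:
Irneku: start from *zahipun.
  rule 1 (unconditioned shift): zahipun → zahifun
  rule 2 (h-loss): zahifun → zaifun
  rule 3: no change — zaifun
  rule 4: no change — zaifun
  rule 5 (vowel merger): zaifun → zeifun
  ⇒ Irneku zeifun
If borrowed from Selenan 'zahepun' after the early changes, it would undergo only the recent ones:
  rule 4 (unconditioned shift): no change (zahepun)
  rule 5 (vowel merger): zahepun → zehepun
  ⇒ as a loan: zehepun
Irneku 'zehepun' matches the loan outcome 'zehepun', not the inherited 'zeifun' — it skipped the early Irneku changes, so it was borrowed from Selenan.

borrowed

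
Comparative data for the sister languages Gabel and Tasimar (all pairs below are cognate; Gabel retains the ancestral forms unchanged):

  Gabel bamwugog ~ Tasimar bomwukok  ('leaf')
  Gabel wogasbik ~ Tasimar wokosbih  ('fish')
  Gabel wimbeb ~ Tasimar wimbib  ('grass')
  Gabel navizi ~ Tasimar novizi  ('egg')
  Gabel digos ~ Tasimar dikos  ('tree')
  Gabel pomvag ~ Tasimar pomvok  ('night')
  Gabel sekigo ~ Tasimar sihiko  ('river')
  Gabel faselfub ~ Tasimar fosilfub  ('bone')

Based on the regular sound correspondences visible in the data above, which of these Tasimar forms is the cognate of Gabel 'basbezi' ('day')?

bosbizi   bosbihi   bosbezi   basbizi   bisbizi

bosbizi

wogasbik ~ wokosbih, pomvag ~ pomvok — Gabel a corresponds to Tasimar o after a consonant, before a consonant other than r, m, n, p, b, f, v.
sekigo ~ sihiko, faselfub ~ fosilfub — Gabel e corresponds to Tasimar i after a consonant, before a consonant other than r, m, n, p, b, f, v.
Applying these to Gabel 'basbezi':
  basbezi → bosbezi   (a→o after a consonant, before a consonant other than r, m, n, p, b, f, v)
  bosbezi → bosbizi   (e→i after a consonant, before a consonant other than r, m, n, p, b, f, v)
So the Tasimar cognate is 'bosbizi'.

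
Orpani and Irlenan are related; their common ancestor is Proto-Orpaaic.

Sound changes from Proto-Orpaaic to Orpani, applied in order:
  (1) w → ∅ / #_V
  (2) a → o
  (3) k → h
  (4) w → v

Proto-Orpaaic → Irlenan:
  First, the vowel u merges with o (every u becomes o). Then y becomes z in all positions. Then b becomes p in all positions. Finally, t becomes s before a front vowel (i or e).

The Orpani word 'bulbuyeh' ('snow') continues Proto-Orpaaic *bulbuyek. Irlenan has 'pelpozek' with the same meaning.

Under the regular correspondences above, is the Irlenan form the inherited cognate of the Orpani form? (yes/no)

Derive the expected Irlenan reflex of *bulbuyek:
Irlenan: *bulbuyek
  bulbuyek → bolboyek   [vowel merger]
  bolboyek → bolbozek   [unconditioned shift]
  bolbozek → polpozek   [unconditioned shift]
  polpozek (rule 4 does not apply)
  giving Irlenan polpozek.
The regular Irlenan reflex would be 'polpozek', but the attested form is 'pelpozek'. The correspondence is irregular, so they are not cognates (the Irlenan form has a different source).

no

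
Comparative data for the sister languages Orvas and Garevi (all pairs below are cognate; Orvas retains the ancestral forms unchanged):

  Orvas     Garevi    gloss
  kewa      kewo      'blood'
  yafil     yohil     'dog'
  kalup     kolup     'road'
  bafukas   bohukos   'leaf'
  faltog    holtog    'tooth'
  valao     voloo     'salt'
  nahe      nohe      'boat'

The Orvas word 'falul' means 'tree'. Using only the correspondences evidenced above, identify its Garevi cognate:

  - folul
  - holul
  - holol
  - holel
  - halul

holul

faltog ~ holtog — Orvas f corresponds to Garevi h word-initially before a back vowel.
kalup ~ kolup, bafukas ~ bohukos — Orvas a corresponds to Garevi o after a consonant, before a consonant other than r, m, n, p, b, f, v.
Applying these to Orvas 'falul':
  falul → halul   (f→h word-initially before a back vowel)
  halul → holul   (a→o after a consonant, before a consonant other than r, m, n, p, b, f, v)
So the Garevi cognate is 'holul'.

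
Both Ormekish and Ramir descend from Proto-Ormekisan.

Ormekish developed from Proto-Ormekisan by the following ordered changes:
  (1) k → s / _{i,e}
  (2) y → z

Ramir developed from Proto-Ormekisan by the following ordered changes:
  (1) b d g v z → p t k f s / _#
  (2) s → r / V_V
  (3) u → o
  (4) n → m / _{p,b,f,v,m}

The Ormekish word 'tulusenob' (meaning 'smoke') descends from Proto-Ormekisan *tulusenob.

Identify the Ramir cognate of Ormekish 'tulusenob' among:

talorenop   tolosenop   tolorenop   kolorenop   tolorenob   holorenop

Ramir: start from *tulusenob.
  rule 1 (final devoicing): tulusenob → tulusenop
  rule 2 (rhotacism): tulusenop → tulurenop
  rule 3 (vowel merger): tulurenop → tolorenop
  rule 4: no change — tolorenop
  ⇒ Ramir tolorenop

tolorenop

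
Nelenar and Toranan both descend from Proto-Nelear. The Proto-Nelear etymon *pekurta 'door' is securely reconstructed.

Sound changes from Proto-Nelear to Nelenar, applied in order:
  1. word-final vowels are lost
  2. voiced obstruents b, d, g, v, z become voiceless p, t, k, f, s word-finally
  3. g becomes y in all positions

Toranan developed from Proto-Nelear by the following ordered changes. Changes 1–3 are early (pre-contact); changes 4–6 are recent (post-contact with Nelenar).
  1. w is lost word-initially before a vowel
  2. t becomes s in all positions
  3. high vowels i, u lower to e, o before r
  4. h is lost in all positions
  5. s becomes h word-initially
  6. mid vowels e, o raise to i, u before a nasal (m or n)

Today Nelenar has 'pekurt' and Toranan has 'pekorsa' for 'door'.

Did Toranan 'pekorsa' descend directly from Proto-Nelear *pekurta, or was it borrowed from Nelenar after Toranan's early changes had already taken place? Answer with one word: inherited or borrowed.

If inherited, *pekurta would pass through all of Toranan's changes:
Toranan: start from *pekurta.
  rule 1: no change — pekurta
  rule 2 (unconditioned shift): pekurta → pekursa
  rule 3 (pre-rhotic lowering): pekursa → pekorsa
  rule 4: no change — pekorsa
  rule 5: no change — pekorsa
  rule 6: no change — pekorsa
  ⇒ Toranan pekorsa
If borrowed from Nelenar 'pekurt' after the early changes, it would undergo only the recent ones:
  rule 4 (h-loss): no change (pekurt)
  rule 5 (debuccalisation): no change (pekurt)
  rule 6 (pre-nasal raising): no change (pekurt)
  ⇒ as a loan: pekurt
Toranan 'pekorsa' matches the inherited outcome exactly, so it is an inherited cognate, not a loan.

inherited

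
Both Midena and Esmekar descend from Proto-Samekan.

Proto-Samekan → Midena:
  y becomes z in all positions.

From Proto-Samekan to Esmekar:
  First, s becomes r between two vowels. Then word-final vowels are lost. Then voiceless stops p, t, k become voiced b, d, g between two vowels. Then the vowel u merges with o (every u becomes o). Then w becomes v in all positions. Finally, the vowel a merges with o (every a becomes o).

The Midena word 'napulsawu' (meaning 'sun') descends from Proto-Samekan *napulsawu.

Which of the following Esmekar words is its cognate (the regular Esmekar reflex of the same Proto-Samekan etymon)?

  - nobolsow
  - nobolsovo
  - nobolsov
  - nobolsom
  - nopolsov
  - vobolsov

nobolsov

Esmekar: *napulsawu
  napulsawu (rule 1 does not apply)
  napulsawu → napulsaw   [apocope]
  napulsaw → nabulsaw   [intervocalic voicing]
  nabulsaw → nabolsaw   [vowel merger]
  nabolsaw → nabolsav   [unconditioned shift]
  nabolsav → nobolsov   [vowel merger]
  giving Esmekar nobolsov.
Only 'nobolsov' matches the regular Esmekar development of *napulsawu.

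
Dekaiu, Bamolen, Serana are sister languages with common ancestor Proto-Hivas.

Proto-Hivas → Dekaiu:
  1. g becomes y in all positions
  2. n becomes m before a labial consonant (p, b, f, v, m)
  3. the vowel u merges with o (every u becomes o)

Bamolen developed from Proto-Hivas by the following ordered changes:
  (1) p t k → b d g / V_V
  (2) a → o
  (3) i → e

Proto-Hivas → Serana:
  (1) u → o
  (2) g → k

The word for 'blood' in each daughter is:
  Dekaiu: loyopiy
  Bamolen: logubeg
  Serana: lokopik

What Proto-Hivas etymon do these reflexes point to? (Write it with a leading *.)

Position 6: Dekaiu has i, Bamolen has e, Serana has i. Dekaiu preserves i here (none of its changes turn any other segment into i), so the proto-segment is *i.
Position 7: Dekaiu has y, Bamolen has g, Serana has k. Taking the neighbouring segments as reconstructed: Dekaiu y could go back to *g or *y; Bamolen g can only go back to *g; Serana k could go back to *k or *g — the one source consistent with every daughter is *g.
Position 4: Dekaiu has o, Bamolen has u, Serana has o. Bamolen preserves u here (none of its changes turn any other segment into u), so the proto-segment is *u.
This points to *logupig. Verify forward in each daughter:
Dekaiu: *logupig > loyupiy > loyopiy  (by unconditioned shift, vowel merger)
Bamolen: *logupig
  logupig → logubig   [intervocalic voicing]
  logubig (rule 2 does not apply)
  logubig → logubeg   [vowel merger]
  giving Bamolen logubeg.
Serana: *logupig > logopig > lokopik  (by vowel merger, unconditioned shift)
No other proto-form is consistent with every reflex, so the reconstruction is *logupig.

*logupig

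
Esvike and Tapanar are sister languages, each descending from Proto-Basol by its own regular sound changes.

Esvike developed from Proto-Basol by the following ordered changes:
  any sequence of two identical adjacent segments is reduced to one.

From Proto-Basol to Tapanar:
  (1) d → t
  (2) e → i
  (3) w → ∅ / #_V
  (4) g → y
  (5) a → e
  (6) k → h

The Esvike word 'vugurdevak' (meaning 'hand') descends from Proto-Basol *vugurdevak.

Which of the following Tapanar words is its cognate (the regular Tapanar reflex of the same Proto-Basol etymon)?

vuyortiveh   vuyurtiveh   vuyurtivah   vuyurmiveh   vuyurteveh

Tapanar: start from *vugurdevak.
  rule 1 (unconditioned shift): vugurdevak → vugurtevak
  rule 2 (vowel merger): vugurtevak → vugurtivak
  rule 3: no change — vugurtivak
  rule 4 (unconditioned shift): vugurtivak → vuyurtivak
  rule 5 (vowel merger): vuyurtivak → vuyurtivek
  rule 6 (unconditioned shift): vuyurtivek → vuyurtiveh
  ⇒ Tapanar vuyurtiveh
Only 'vuyurtiveh' matches the regular Tapanar development of *vugurdevak.

vuyurtiveh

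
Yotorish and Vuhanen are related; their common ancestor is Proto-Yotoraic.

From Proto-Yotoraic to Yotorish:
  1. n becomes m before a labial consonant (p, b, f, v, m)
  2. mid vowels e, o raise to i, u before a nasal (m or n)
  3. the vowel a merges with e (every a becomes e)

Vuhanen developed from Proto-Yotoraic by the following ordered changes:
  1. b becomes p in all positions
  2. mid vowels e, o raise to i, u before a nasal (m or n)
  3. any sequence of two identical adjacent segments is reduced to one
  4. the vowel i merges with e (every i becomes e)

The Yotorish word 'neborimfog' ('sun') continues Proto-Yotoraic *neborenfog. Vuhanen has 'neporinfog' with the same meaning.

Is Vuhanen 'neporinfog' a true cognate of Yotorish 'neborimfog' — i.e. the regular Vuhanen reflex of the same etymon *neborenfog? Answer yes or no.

Derive the expected Vuhanen reflex of *neborenfog:
Vuhanen: *neborenfog
  neborenfog → neporenfog   [unconditioned shift]
  neporenfog → neporinfog   [pre-nasal raising]
  neporinfog (rule 3 does not apply)
  neporinfog → neporenfog   [vowel merger]
  giving Vuhanen neporenfog.
The regular Vuhanen reflex would be 'neporenfog', but the attested form is 'neporinfog'. The correspondence is irregular, so they are not cognates (the Vuhanen form has a different source).

no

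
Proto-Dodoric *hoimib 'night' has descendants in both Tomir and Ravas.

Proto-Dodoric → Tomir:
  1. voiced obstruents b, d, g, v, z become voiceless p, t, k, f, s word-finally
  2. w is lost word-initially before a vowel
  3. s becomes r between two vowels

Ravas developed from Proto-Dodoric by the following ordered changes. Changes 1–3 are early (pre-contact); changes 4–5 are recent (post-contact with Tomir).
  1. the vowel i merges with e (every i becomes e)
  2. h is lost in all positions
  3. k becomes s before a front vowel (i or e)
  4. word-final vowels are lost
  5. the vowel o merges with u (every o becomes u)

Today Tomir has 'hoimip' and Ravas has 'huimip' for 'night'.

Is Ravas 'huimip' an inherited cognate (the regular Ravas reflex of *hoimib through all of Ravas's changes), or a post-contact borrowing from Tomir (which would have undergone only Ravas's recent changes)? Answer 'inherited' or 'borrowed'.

If inherited, *hoimib would pass through all of Ravas's changes:
Ravas: *hoimib
  hoimib → hoemeb   [vowel merger]
  hoemeb → oemeb   [h-loss]
  oemeb (rule 3 does not apply)
  oemeb (rule 4 does not apply)
  oemeb → uemeb   [vowel merger]
  giving Ravas uemeb.
If borrowed from Tomir 'hoimip' after the early changes, it would undergo only the recent ones:
  rule 4 (apocope): no change (hoimip)
  rule 5 (vowel merger): hoimip → huimip
  ⇒ as a loan: huimip
Ravas 'huimip' matches the loan outcome 'huimip', not the inherited 'uemeb' — it skipped the early Ravas changes, so it was borrowed from Tomir.

borrowed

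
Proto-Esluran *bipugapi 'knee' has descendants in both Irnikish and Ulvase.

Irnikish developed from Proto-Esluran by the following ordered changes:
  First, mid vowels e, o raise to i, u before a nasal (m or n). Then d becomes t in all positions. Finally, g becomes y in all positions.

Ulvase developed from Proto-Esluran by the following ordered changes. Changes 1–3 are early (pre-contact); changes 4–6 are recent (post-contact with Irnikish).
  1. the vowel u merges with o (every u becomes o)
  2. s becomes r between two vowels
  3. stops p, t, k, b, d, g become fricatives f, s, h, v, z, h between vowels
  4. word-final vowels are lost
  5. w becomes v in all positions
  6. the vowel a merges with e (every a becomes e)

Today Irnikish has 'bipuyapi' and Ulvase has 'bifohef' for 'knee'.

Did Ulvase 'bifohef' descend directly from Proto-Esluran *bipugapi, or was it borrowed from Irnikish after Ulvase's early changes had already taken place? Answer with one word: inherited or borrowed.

inherited

If inherited, *bipugapi would pass through all of Ulvase's changes:
Ulvase: start from *bipugapi.
  rule 1 (vowel merger): bipugapi → bipogapi
  rule 2: no change — bipogapi
  rule 3 (intervocalic lenition): bipogapi → bifohafi
  rule 4 (apocope): bifohafi → bifohaf
  rule 5: no change — bifohaf
  rule 6 (vowel merger): bifohaf → bifohef
  ⇒ Ulvase bifohef
If borrowed from Irnikish 'bipuyapi' after the early changes, it would undergo only the recent ones:
  rule 4 (apocope): bipuyapi → bipuyap
  rule 5 (unconditioned shift): no change (bipuyap)
  rule 6 (vowel merger): bipuyap → bipuyep
  ⇒ as a loan: bipuyep
Ulvase 'bifohef' matches the inherited outcome exactly, so it is an inherited cognate, not a loan.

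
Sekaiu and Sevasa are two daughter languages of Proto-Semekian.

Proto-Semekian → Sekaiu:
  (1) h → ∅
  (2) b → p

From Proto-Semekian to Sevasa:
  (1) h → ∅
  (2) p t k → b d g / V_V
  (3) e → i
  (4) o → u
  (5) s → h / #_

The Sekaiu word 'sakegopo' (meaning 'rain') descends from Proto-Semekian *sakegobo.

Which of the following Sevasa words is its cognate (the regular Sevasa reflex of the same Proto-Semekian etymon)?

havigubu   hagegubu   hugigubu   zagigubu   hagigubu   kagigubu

Sevasa: *sakegobo > sagegobo > sagigobo > sagigubu > hagigubu  (by intervocalic voicing, vowel merger, vowel merger, debuccalisation)
The other candidates each miss or misapply at least one Sevasa change.

hagigubu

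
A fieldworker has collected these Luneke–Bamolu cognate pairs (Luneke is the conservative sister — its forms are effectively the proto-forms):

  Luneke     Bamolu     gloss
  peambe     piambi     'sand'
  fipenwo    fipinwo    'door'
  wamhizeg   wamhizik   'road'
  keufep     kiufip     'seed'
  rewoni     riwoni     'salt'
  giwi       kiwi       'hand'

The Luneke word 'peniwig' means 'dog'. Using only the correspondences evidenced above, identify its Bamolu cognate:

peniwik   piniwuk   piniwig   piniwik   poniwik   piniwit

piniwik

fipenwo ~ fipinwo — Luneke e corresponds to Bamolu i after a consonant, before a nasal.
wamhizeg ~ wamhizik — Luneke g corresponds to Bamolu k word-finally.
Applying these to Luneke 'peniwig':
  peniwig → piniwig   (e→i after a consonant, before a nasal)
  piniwig → piniwik   (g→k word-finally)
So the Bamolu cognate is 'piniwik'.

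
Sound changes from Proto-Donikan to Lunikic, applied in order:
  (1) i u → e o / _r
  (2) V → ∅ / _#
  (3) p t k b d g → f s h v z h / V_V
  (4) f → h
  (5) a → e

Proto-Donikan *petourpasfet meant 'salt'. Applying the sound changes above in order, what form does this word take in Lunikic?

pesoorpeshet

Lunikic: *petourpasfet > petoorpasfet > pesoorpasfet > pesoorpashet > pesoorpeshet  (by pre-rhotic lowering, intervocalic lenition, unconditioned shift, vowel merger)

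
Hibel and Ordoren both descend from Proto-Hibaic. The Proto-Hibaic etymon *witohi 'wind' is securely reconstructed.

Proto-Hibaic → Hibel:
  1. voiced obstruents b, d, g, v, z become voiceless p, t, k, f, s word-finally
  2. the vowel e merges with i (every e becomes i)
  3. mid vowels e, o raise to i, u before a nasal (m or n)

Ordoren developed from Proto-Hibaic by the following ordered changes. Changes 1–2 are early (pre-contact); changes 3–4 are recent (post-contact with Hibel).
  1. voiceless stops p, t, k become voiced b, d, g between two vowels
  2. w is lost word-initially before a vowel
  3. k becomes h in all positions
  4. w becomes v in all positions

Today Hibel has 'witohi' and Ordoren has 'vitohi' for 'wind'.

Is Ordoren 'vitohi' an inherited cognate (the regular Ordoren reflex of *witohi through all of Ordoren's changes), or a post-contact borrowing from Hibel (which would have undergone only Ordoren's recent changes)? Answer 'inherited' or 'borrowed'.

If inherited, *witohi would pass through all of Ordoren's changes:
Ordoren: *witohi > widohi > idohi  (by intervocalic voicing, glide loss)
If borrowed from Hibel 'witohi' after the early changes, it would undergo only the recent ones:
  rule 3 (unconditioned shift): no change (witohi)
  rule 4 (unconditioned shift): witohi → vitohi
  ⇒ as a loan: vitohi
Ordoren 'vitohi' matches the loan outcome 'vitohi', not the inherited 'idohi' — it skipped the early Ordoren changes, so it was borrowed from Hibel.

borrowed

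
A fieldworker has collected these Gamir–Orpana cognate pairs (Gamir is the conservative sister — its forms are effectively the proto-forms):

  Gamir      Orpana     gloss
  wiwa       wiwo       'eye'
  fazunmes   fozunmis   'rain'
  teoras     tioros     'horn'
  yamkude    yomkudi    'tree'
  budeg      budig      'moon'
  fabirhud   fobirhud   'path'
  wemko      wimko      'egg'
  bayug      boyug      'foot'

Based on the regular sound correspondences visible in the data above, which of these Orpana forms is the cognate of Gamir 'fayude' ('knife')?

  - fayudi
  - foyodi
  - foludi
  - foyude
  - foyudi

fazunmes ~ fozunmis, teoras ~ tioros — Gamir a corresponds to Orpana o after a consonant, before a consonant other than r, m, n, p, b, f, v.
yamkude ~ yomkudi — Gamir e corresponds to Orpana i word-finally.
Applying these to Gamir 'fayude':
  fayude → foyude   (a→o after a consonant, before a consonant other than r, m, n, p, b, f, v)
  foyude → foyudi   (e→i word-finally)
So the Orpana cognate is 'foyudi'.

foyudi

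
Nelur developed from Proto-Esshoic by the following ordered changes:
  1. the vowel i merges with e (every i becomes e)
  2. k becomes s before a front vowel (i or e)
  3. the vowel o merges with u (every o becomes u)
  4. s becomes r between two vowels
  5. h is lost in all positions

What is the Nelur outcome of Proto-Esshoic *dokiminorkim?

duremenursem

Nelur: start from *dokiminorkim.
  rule 1 (vowel merger): dokiminorkim → dokemenorkem
  rule 2 (palatalisation): dokemenorkem → dosemenorsem
  rule 3 (vowel merger): dosemenorsem → dusemenursem
  rule 4 (rhotacism): dusemenursem → duremenursem
  rule 5: no change — duremenursem
  ⇒ Nelur duremenursem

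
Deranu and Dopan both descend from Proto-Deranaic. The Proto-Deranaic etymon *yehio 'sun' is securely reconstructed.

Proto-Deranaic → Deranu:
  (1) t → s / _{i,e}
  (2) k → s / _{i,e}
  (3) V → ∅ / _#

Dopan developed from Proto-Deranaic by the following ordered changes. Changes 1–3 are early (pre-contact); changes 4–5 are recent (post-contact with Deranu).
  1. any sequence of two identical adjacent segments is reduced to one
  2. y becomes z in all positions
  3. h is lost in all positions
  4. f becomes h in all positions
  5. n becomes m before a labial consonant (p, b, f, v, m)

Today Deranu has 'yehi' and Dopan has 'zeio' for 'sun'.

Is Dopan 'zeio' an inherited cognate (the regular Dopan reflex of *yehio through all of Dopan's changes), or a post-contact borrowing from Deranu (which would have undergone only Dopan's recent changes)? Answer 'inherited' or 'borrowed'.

inherited

If inherited, *yehio would pass through all of Dopan's changes:
Dopan: start from *yehio.
  rule 1: no change — yehio
  rule 2 (unconditioned shift): yehio → zehio
  rule 3 (h-loss): zehio → zeio
  rule 4: no change — zeio
  rule 5: no change — zeio
  ⇒ Dopan zeio
If borrowed from Deranu 'yehi' after the early changes, it would undergo only the recent ones:
  rule 4 (unconditioned shift): no change (yehi)
  rule 5 (nasal place assimilation): no change (yehi)
  ⇒ as a loan: yehi
Dopan 'zeio' matches the inherited outcome exactly, so it is an inherited cognate, not a loan.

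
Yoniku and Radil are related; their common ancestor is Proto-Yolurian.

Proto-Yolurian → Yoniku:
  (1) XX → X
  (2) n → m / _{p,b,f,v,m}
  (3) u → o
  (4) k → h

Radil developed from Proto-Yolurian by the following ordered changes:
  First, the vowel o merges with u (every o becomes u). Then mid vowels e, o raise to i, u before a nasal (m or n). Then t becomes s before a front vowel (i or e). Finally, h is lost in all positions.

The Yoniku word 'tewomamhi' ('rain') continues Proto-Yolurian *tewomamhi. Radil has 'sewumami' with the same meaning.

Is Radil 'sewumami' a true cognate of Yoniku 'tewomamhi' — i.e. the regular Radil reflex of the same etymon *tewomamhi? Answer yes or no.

Derive the expected Radil reflex of *tewomamhi:
Radil: start from *tewomamhi.
  rule 1 (vowel merger): tewomamhi → tewumamhi
  rule 2: no change — tewumamhi
  rule 3 (palatalisation): tewumamhi → sewumamhi
  rule 4 (h-loss): sewumamhi → sewumami
  ⇒ Radil sewumami
Radil 'sewumami' matches the regular reflex exactly, so the pair is cognate.

yes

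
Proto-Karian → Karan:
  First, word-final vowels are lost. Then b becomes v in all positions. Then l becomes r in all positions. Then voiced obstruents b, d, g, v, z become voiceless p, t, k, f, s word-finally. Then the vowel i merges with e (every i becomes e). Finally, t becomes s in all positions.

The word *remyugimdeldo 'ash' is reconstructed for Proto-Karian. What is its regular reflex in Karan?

Karan: start from *remyugimdeldo.
  rule 1 (apocope): remyugimdeldo → remyugimdeld
  rule 2: no change — remyugimdeld
  rule 3 (unconditioned shift): remyugimdeld → remyugimderd
  rule 4 (final devoicing): remyugimderd → remyugimdert
  rule 5 (vowel merger): remyugimdert → remyugemdert
  rule 6 (unconditioned shift): remyugemdert → remyugemders
  ⇒ Karan remyugemders

remyugemders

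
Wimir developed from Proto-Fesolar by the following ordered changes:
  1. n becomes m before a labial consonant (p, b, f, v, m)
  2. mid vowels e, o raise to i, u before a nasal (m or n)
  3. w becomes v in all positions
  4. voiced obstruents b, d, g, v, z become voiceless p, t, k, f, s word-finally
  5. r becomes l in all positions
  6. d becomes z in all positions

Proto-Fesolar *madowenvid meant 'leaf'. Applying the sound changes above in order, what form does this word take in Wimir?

Wimir: start from *madowenvid.
  rule 1 (nasal place assimilation): madowenvid → madowemvid
  rule 2 (pre-nasal raising): madowemvid → madowimvid
  rule 3 (unconditioned shift): madowimvid → madovimvid
  rule 4 (final devoicing): madovimvid → madovimvit
  rule 5: no change — madovimvit
  rule 6 (unconditioned shift): madovimvit → mazovimvit
  ⇒ Wimir mazovimvit

mazovimvit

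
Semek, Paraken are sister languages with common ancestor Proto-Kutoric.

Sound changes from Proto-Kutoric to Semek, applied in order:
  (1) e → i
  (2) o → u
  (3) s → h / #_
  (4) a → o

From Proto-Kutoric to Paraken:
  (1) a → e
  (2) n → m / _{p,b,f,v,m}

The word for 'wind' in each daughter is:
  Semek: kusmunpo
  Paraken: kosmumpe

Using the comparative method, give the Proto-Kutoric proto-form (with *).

*kosmunpa

Position 2: Semek has u, Paraken has o. Paraken preserves o here (none of its changes turn any other segment into o), so the proto-segment is *o.
Position 8: Semek has o, Paraken has e. In Semek, o can only continue *a, so the proto-segment is *a.
Position 6: Semek has n, Paraken has m. Semek preserves n here (none of its changes turn any other segment into n), so the proto-segment is *n.
This points to *kosmunpa. Verify forward in each daughter:
Semek: start from *kosmunpa.
  rule 1: no change — kosmunpa
  rule 2 (vowel merger): kosmunpa → kusmunpa
  rule 3: no change — kusmunpa
  rule 4 (vowel merger): kusmunpa → kusmunpo
  ⇒ Semek kusmunpo
Paraken: *kosmunpa
  kosmunpa → kosmunpe   [vowel merger]
  kosmunpe → kosmumpe   [nasal place assimilation]
  giving Paraken kosmumpe.
No other proto-form is consistent with every reflex, so the reconstruction is *kosmunpa.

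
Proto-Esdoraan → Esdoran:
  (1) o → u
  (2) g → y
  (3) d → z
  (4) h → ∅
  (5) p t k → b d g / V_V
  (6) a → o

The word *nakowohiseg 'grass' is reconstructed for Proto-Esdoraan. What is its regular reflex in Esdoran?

noguwuisey

Esdoran: start from *nakowohiseg.
  rule 1 (vowel merger): nakowohiseg → nakuwuhiseg
  rule 2 (unconditioned shift): nakuwuhiseg → nakuwuhisey
  rule 3: no change — nakuwuhisey
  rule 4 (h-loss): nakuwuhisey → nakuwuisey
  rule 5 (intervocalic voicing): nakuwuisey → naguwuisey
  rule 6 (vowel merger): naguwuisey → noguwuisey
  ⇒ Esdoran noguwuisey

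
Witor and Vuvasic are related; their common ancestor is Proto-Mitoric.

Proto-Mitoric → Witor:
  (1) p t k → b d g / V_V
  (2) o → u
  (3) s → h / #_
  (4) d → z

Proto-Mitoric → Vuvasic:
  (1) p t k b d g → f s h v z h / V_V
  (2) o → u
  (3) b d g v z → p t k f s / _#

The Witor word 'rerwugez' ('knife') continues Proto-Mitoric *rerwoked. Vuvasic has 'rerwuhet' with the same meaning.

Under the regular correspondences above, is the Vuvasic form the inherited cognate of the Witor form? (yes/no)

Derive the expected Vuvasic reflex of *rerwoked:
Vuvasic: start from *rerwoked.
  rule 1 (intervocalic lenition): rerwoked → rerwohed
  rule 2 (vowel merger): rerwohed → rerwuhed
  rule 3 (final devoicing): rerwuhed → rerwuhet
  ⇒ Vuvasic rerwuhet
Vuvasic 'rerwuhet' matches the regular reflex exactly, so the pair is cognate.

yes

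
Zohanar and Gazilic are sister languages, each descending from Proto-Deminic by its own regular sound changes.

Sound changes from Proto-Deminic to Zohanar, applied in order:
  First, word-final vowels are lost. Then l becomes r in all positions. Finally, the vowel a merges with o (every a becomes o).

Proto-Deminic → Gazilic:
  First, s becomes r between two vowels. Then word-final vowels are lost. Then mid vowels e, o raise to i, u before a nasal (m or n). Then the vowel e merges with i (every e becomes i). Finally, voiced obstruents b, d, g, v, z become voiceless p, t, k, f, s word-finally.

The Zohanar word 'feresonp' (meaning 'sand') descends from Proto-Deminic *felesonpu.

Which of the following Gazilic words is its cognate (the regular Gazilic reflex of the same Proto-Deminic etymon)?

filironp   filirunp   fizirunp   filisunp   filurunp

filirunp

Gazilic: start from *felesonpu.
  rule 1 (rhotacism): felesonpu → feleronpu
  rule 2 (apocope): feleronpu → feleronp
  rule 3 (pre-nasal raising): feleronp → felerunp
  rule 4 (vowel merger): felerunp → filirunp
  rule 5: no change — filirunp
  ⇒ Gazilic filirunp
Only 'filirunp' matches the regular Gazilic development of *felesonpu.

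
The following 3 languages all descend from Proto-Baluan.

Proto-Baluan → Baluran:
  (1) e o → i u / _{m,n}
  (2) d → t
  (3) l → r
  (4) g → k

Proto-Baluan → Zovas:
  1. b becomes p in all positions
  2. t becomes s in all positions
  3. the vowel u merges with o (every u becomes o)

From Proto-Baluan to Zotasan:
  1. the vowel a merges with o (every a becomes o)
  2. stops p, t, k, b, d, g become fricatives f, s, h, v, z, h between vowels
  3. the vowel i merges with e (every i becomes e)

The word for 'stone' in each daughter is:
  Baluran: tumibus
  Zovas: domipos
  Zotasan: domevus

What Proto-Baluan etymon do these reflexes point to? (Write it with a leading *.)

Position 1: Baluran has t, Zovas has d, Zotasan has d. Zovas preserves d here (none of its changes turn any other segment into d), so the proto-segment is *d.
Position 6: Baluran has u, Zovas has o, Zotasan has u. Zotasan preserves u here (none of its changes turn any other segment into u), so the proto-segment is *u.
Position 5: Baluran has b, Zovas has p, Zotasan has v. Baluran preserves b here (none of its changes turn any other segment into b), so the proto-segment is *b.
This points to *domibus. Verify forward in each daughter:
Baluran: start from *domibus.
  rule 1 (pre-nasal raising): domibus → dumibus
  rule 2 (unconditioned shift): dumibus → tumibus
  rule 3: no change — tumibus
  rule 4: no change — tumibus
  ⇒ Baluran tumibus
Zovas: *domibus > domipus > domipos  (by unconditioned shift, vowel merger)
Zotasan: *domibus > domivus > domevus  (by intervocalic lenition, vowel merger)
Only *domibus yields all of Baluran tumibus, Zovas domipos, Zotasan domevus.

*domibus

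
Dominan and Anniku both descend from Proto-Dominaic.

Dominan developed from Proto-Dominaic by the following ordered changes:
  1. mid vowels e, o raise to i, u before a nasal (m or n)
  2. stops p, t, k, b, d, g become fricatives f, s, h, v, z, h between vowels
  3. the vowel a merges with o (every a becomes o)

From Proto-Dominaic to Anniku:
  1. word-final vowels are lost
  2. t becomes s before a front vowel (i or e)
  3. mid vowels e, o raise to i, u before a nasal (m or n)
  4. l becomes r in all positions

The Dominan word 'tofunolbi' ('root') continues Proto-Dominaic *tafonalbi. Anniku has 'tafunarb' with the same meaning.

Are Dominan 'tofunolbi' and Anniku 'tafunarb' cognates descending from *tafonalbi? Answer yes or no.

yes

Derive the expected Anniku reflex of *tafonalbi:
Anniku: start from *tafonalbi.
  rule 1 (apocope): tafonalbi → tafonalb
  rule 2: no change — tafonalb
  rule 3 (pre-nasal raising): tafonalb → tafunalb
  rule 4 (unconditioned shift): tafunalb → tafunarb
  ⇒ Anniku tafunarb
Anniku 'tafunarb' matches the regular reflex exactly, so the pair is cognate.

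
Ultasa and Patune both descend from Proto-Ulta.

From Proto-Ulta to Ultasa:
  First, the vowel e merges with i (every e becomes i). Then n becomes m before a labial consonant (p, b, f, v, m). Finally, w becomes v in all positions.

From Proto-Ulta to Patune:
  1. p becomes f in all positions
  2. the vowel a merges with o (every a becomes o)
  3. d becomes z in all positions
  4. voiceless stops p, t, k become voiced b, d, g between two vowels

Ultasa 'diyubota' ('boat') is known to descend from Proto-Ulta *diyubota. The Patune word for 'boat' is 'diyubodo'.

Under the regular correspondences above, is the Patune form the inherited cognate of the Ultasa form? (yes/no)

no

Derive the expected Patune reflex of *diyubota:
Patune: *diyubota > diyuboto > ziyuboto > ziyubodo  (by vowel merger, unconditioned shift, intervocalic voicing)
The regular Patune reflex would be 'ziyubodo', but the attested form is 'diyubodo'. The correspondence is irregular, so they are not cognates (the Patune form has a different source).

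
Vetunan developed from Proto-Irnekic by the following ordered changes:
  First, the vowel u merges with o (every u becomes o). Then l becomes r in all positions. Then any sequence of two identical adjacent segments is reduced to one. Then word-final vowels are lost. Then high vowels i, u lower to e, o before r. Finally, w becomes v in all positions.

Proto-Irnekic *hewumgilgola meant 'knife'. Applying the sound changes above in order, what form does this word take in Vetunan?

Vetunan: *hewumgilgola
  hewumgilgola → hewomgilgola   [vowel merger]
  hewomgilgola → hewomgirgora   [unconditioned shift]
  hewomgirgora (rule 3 does not apply)
  hewomgirgora → hewomgirgor   [apocope]
  hewomgirgor → hewomgergor   [pre-rhotic lowering]
  hewomgergor → hevomgergor   [unconditioned shift]
  giving Vetunan hevomgergor.

hevomgergor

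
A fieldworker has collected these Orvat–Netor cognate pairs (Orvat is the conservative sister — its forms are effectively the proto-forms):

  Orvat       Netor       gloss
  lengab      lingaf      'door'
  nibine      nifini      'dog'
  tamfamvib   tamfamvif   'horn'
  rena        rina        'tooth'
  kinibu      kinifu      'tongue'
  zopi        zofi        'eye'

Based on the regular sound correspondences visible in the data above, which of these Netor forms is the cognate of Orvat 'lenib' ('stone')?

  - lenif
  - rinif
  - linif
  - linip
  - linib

lengab ~ lingaf, rena ~ rina — Orvat e corresponds to Netor i after a consonant, before a nasal.
lengab ~ lingaf, tamfamvib ~ tamfamvif — Orvat b corresponds to Netor f word-finally.
Applying these to Orvat 'lenib':
  lenib → linib   (e→i after a consonant, before a nasal)
  linib → linif   (b→f word-finally)
So the Netor cognate is 'linif'.

linif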